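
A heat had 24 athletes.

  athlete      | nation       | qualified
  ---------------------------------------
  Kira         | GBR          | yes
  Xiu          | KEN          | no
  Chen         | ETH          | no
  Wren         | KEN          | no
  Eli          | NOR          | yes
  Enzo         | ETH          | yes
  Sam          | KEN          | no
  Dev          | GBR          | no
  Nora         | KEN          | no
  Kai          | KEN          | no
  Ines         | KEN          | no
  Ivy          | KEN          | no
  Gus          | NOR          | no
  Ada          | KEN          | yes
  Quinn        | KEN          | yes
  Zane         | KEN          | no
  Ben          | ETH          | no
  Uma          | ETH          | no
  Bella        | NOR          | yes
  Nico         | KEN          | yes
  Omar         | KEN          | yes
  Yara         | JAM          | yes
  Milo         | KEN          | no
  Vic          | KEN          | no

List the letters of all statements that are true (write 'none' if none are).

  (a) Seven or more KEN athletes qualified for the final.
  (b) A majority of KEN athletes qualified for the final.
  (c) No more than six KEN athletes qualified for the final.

(c)

|A| = 14, |A ∩ B| = 4, |A ∖ B| = 10.
(a) |A ∩ B| ≥ 7: fails.
(b) |A ∩ B| > |A ∖ B|: fails.
(c) |A ∩ B| ≤ 6: holds.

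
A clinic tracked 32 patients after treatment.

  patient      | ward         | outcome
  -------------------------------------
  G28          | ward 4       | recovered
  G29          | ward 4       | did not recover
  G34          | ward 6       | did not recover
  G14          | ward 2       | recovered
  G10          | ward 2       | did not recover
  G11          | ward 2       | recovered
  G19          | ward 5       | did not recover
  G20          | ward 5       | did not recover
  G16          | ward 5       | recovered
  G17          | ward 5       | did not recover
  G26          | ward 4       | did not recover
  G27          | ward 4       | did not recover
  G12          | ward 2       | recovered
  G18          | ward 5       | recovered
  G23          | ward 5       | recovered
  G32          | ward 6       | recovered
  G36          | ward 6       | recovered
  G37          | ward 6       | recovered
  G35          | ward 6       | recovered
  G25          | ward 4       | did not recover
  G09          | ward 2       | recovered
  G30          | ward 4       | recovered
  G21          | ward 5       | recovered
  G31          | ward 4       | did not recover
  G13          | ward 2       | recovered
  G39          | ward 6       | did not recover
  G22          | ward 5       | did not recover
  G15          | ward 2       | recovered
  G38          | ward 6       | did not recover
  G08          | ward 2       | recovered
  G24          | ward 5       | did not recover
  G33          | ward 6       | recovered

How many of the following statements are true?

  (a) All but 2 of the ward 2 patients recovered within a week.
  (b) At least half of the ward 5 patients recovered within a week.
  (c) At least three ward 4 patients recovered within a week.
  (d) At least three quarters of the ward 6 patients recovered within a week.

0

(a) ward 2: |A| = 8, |A ∩ B| = 7; needs |A ∖ B| = 2 — false.
(b) ward 5: |A| = 9, |A ∩ B| = 4; needs |A ∩ B| ≥ |A ∖ B| — false.
(c) ward 4: |A| = 7, |A ∩ B| = 2; needs |A ∩ B| ≥ 3 — false.
(d) ward 6: |A| = 8, |A ∩ B| = 5; needs |A ∩ B| / |A| ≥ 3/4 — false.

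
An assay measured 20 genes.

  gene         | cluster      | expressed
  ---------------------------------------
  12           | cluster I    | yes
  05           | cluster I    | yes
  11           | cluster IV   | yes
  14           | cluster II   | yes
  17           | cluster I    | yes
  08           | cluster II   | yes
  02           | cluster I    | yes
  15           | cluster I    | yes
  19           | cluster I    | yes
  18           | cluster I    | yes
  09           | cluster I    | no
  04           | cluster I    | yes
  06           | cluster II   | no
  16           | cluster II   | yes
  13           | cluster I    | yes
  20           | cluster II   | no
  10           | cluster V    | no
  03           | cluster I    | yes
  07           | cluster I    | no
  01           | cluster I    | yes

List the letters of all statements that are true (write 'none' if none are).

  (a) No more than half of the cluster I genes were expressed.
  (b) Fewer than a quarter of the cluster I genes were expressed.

|A| = 13, |A ∩ B| = 11, |A ∖ B| = 2.
(a) |A ∩ B| ≤ |A ∖ B|: fails.
(b) |A ∩ B| / |A| < 1/4: fails.

none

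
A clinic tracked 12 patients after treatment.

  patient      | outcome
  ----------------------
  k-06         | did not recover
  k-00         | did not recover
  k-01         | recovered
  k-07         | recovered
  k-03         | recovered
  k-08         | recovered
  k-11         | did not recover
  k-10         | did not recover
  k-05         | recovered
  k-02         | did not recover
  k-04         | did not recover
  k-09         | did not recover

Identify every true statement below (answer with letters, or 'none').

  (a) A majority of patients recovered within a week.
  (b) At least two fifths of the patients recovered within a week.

|A| = 12, |A ∩ B| = 5, |A ∖ B| = 7.
(a) |A ∩ B| > |A ∖ B|: fails.
(b) |A ∩ B| / |A| ≥ 2/5: holds.

(b)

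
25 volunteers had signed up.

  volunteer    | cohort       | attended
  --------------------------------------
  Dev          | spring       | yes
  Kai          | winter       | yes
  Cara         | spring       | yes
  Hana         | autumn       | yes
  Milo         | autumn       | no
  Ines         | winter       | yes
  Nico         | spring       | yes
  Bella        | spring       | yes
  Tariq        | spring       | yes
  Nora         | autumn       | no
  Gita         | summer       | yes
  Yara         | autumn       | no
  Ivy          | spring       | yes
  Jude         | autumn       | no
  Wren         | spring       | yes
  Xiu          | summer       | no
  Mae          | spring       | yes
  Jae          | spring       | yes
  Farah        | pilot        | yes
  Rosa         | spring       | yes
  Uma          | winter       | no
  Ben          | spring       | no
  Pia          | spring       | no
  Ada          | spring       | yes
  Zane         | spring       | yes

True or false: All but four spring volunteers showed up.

The determiner here denotes the relation: |A ∖ B| = 4.
A (the restrictor) = {Dev, Cara, Nico, Bella, Tariq, Ivy, Wren, Mae, Jae, Rosa, Ben, Pia, Ada, Zane}, |A| = 14.
A ∖ B = {Ben, Pia}, so |A ∖ B| = 2.
|A ∖ B| = 2, so the statement is false.

False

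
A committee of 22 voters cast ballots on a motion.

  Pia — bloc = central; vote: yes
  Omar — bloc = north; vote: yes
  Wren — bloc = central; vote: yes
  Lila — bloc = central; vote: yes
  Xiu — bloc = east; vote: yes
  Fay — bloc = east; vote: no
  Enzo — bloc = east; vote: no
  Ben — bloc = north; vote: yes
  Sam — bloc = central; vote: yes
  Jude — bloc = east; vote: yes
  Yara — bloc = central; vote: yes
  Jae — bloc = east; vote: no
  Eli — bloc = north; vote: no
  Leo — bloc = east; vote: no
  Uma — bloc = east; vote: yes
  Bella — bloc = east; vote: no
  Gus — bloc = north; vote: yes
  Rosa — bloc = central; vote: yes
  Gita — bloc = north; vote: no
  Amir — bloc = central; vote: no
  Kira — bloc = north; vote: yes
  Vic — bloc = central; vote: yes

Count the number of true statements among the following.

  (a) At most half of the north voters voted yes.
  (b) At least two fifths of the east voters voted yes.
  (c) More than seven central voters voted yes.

(a) north: |A| = 6, |A ∩ B| = 4; needs |A ∩ B| ≤ |A ∖ B| — false.
(b) east: |A| = 8, |A ∩ B| = 3; needs |A ∩ B| / |A| ≥ 2/5 — false.
(c) central: |A| = 8, |A ∩ B| = 7; needs |A ∩ B| > 7 — false.

0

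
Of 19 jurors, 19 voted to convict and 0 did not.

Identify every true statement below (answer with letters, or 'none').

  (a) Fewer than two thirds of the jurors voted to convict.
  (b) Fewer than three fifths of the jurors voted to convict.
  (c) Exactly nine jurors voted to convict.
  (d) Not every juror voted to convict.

none

|A| = 19, |A ∩ B| = 19, |A ∖ B| = 0.
(a) |A ∩ B| / |A| < 2/3: fails.
(b) |A ∩ B| / |A| < 3/5: fails.
(c) |A ∩ B| = 9: fails.
(d) A ⊄ B (|A ∖ B| ≥ 1): fails.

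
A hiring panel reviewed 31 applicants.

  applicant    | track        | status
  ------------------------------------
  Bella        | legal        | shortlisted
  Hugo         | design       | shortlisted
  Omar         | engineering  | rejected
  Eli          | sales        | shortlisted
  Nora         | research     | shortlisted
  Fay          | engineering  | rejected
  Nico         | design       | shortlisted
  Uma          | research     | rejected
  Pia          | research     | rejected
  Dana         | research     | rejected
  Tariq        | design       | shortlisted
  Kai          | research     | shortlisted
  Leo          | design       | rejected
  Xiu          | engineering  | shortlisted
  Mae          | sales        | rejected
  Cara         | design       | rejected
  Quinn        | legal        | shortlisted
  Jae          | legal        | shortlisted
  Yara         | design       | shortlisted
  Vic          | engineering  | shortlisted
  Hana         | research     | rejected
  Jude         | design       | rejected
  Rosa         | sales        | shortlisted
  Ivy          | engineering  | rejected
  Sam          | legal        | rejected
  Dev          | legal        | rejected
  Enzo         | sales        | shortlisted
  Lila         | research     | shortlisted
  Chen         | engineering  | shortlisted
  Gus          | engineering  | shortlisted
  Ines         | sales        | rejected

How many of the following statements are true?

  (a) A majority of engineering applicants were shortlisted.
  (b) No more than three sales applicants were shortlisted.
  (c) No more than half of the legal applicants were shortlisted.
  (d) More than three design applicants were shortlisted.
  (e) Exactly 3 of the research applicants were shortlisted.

4

(a) engineering: |A| = 7, |A ∩ B| = 4; needs |A ∩ B| > |A ∖ B| — true.
(b) sales: |A| = 5, |A ∩ B| = 3; needs |A ∩ B| ≤ 3 — true.
(c) legal: |A| = 5, |A ∩ B| = 3; needs |A ∩ B| ≤ |A ∖ B| — false.
(d) design: |A| = 7, |A ∩ B| = 4; needs |A ∩ B| > 3 — true.
(e) research: |A| = 7, |A ∩ B| = 3; needs |A ∩ B| = 3 — true.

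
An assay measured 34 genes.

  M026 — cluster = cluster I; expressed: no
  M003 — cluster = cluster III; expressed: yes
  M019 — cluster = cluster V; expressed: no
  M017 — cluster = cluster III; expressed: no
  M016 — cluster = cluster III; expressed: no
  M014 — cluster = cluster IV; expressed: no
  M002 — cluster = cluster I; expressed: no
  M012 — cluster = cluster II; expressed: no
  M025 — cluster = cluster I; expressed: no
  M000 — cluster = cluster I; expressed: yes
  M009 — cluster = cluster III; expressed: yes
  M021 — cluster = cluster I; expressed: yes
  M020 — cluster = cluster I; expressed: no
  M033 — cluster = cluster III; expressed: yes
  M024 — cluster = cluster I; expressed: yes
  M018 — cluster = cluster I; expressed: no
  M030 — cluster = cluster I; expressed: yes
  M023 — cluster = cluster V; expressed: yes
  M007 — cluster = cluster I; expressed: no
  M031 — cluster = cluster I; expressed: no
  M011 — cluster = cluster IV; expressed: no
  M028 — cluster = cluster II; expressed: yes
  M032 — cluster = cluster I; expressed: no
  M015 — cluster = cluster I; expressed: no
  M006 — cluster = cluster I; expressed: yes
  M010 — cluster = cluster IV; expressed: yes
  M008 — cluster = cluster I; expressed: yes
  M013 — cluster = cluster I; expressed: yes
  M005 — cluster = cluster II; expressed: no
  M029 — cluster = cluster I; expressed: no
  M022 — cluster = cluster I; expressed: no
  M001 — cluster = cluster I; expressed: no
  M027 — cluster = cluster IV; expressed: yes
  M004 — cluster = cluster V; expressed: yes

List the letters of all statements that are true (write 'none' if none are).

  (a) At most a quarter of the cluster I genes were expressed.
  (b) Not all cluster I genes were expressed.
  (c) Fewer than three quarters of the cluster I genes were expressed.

(b), (c)

|A| = 19, |A ∩ B| = 7, |A ∖ B| = 12.
(a) |A ∩ B| / |A| ≤ 1/4: fails.
(b) A ⊄ B (|A ∖ B| ≥ 1): holds.
(c) |A ∩ B| / |A| < 3/4: holds.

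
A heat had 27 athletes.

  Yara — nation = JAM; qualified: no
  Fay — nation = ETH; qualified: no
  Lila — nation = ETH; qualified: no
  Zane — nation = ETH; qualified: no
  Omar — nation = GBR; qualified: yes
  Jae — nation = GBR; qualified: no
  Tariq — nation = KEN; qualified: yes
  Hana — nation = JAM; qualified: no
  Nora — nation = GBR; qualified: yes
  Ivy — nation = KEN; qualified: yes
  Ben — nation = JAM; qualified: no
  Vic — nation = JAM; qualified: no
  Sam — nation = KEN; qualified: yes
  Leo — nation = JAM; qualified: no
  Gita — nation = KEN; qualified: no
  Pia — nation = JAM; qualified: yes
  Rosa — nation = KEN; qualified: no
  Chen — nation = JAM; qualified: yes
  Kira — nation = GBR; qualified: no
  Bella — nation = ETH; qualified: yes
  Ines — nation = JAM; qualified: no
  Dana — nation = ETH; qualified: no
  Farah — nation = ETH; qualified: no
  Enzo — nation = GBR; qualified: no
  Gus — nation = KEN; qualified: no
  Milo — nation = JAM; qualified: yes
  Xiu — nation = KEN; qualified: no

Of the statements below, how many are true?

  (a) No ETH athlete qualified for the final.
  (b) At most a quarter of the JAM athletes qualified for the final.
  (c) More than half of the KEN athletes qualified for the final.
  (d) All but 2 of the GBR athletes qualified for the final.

0

(a) ETH: |A| = 6, |A ∩ B| = 1; needs A ∩ B = ∅ (|A ∩ B| = 0) — false.
(b) JAM: |A| = 9, |A ∩ B| = 3; needs |A ∩ B| / |A| ≤ 1/4 — false.
(c) KEN: |A| = 7, |A ∩ B| = 3; needs |A ∩ B| > |A ∖ B| — false.
(d) GBR: |A| = 5, |A ∩ B| = 2; needs |A ∖ B| = 2 — false.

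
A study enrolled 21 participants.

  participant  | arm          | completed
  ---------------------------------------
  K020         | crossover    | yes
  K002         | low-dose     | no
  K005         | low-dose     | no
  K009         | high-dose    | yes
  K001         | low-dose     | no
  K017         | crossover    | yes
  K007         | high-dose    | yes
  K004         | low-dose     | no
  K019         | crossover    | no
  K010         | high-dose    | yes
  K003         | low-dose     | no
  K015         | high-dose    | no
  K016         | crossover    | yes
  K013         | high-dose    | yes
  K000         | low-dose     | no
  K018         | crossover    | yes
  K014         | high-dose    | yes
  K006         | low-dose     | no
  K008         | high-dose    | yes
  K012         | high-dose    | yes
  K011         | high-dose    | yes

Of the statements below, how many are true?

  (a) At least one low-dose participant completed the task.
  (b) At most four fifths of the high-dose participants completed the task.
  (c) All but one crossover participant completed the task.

1

(a) low-dose: |A| = 7, |A ∩ B| = 0; needs A ∩ B ≠ ∅ (|A ∩ B| ≥ 1) — false.
(b) high-dose: |A| = 9, |A ∩ B| = 8; needs |A ∩ B| / |A| ≤ 4/5 — false.
(c) crossover: |A| = 5, |A ∩ B| = 4; needs |A ∖ B| = 1 — true.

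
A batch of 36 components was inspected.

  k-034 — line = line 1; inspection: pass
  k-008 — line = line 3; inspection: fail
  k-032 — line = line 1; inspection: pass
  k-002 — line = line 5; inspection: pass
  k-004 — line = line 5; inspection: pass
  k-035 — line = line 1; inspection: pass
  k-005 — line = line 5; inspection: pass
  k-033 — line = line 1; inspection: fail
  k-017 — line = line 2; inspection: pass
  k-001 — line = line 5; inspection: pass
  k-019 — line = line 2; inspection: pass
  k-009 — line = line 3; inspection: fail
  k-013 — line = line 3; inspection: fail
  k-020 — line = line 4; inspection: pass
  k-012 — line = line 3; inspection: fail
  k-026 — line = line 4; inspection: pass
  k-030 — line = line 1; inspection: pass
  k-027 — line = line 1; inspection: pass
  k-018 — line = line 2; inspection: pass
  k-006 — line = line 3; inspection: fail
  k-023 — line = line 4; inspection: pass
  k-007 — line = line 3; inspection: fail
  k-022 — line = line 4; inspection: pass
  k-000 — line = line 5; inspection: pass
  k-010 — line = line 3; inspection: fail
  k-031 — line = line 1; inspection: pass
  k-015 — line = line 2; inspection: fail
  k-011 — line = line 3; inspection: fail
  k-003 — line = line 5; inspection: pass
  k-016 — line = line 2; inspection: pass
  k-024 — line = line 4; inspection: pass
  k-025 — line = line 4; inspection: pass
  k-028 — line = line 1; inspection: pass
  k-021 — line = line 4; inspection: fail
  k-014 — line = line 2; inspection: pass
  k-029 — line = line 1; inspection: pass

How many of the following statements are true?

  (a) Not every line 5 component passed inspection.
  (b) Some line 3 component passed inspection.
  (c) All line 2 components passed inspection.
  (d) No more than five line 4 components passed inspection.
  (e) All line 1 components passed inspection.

(a) line 5: |A| = 6, |A ∩ B| = 6; needs A ⊄ B (|A ∖ B| ≥ 1) — false.
(b) line 3: |A| = 8, |A ∩ B| = 0; needs A ∩ B ≠ ∅ (|A ∩ B| ≥ 1) — false.
(c) line 2: |A| = 6, |A ∩ B| = 5; needs A ⊆ B, i.e. every element of A is in B (|A ∖ B| = 0) — false.
(d) line 4: |A| = 7, |A ∩ B| = 6; needs |A ∩ B| ≤ 5 — false.
(e) line 1: |A| = 9, |A ∩ B| = 8; needs A ⊆ B, i.e. every element of A is in B (|A ∖ B| = 0) — false.

0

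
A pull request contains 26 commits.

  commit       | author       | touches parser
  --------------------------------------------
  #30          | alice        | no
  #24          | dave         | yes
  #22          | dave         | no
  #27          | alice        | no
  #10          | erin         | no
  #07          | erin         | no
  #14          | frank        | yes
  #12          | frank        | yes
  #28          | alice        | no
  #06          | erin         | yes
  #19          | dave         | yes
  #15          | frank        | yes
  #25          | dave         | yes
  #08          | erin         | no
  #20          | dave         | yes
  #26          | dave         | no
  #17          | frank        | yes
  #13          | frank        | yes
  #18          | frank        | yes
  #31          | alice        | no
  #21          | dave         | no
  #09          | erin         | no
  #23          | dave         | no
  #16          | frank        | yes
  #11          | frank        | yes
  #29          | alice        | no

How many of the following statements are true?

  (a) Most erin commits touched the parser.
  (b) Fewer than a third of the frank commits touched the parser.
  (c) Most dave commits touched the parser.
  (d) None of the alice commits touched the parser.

1

(a) erin: |A| = 5, |A ∩ B| = 1; needs |A ∩ B| > |A ∖ B| — false.
(b) frank: |A| = 8, |A ∩ B| = 8; needs |A ∩ B| / |A| < 1/3 — false.
(c) dave: |A| = 8, |A ∩ B| = 4; needs |A ∩ B| > |A ∖ B| — false.
(d) alice: |A| = 5, |A ∩ B| = 0; needs A ∩ B = ∅ (|A ∩ B| = 0) — true.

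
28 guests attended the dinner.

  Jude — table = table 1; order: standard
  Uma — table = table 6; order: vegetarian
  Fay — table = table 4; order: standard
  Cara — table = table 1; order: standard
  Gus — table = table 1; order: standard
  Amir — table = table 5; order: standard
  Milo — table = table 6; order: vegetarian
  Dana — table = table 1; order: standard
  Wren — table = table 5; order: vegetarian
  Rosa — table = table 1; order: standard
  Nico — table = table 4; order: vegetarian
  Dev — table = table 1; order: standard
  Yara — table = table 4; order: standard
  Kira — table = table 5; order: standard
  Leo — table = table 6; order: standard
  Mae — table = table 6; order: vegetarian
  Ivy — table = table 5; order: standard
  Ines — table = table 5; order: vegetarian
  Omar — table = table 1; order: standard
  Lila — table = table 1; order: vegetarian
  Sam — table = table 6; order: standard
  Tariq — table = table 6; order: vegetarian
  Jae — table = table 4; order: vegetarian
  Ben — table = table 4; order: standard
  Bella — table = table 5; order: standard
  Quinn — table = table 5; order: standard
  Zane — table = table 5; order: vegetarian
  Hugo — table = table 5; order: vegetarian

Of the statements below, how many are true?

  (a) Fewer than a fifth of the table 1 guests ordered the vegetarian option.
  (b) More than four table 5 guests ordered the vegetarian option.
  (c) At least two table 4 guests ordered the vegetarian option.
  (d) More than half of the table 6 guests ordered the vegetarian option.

(a) table 1: |A| = 8, |A ∩ B| = 1; needs |A ∩ B| / |A| < 1/5 — true.
(b) table 5: |A| = 9, |A ∩ B| = 4; needs |A ∩ B| > 4 — false.
(c) table 4: |A| = 5, |A ∩ B| = 2; needs |A ∩ B| ≥ 2 — true.
(d) table 6: |A| = 6, |A ∩ B| = 4; needs |A ∩ B| > |A ∖ B| — true.

3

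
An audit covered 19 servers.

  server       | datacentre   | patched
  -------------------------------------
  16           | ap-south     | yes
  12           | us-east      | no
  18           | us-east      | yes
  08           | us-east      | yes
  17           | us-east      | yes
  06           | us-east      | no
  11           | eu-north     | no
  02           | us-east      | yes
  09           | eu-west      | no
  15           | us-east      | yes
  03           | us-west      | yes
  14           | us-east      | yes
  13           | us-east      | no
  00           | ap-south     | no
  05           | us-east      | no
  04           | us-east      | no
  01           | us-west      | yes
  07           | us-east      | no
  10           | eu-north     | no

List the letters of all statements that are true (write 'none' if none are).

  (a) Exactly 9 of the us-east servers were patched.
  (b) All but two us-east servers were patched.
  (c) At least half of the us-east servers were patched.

|A| = 12, |A ∩ B| = 6, |A ∖ B| = 6.
(a) |A ∩ B| = 9: fails.
(b) |A ∖ B| = 2: fails.
(c) |A ∩ B| ≥ |A ∖ B|: holds.

(c)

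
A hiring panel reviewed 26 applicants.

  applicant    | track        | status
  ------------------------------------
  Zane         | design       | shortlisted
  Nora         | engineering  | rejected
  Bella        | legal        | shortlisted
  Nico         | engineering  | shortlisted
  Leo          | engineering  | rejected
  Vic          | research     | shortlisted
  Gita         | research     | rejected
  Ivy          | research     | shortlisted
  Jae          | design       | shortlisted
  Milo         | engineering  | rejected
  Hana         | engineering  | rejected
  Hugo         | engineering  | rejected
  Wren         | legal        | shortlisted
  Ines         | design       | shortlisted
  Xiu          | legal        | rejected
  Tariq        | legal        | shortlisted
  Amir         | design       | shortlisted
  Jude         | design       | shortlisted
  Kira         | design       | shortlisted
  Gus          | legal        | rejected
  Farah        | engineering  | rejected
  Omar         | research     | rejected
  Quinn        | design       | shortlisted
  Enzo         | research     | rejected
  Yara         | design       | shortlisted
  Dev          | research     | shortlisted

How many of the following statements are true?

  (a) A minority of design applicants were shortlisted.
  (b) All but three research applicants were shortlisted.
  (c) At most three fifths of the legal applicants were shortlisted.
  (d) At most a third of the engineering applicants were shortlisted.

(a) design: |A| = 8, |A ∩ B| = 8; needs |A ∩ B| < |A ∖ B| — false.
(b) research: |A| = 6, |A ∩ B| = 3; needs |A ∖ B| = 3 — true.
(c) legal: |A| = 5, |A ∩ B| = 3; needs |A ∩ B| / |A| ≤ 3/5 — true.
(d) engineering: |A| = 7, |A ∩ B| = 1; needs |A ∩ B| / |A| ≤ 1/3 — true.

3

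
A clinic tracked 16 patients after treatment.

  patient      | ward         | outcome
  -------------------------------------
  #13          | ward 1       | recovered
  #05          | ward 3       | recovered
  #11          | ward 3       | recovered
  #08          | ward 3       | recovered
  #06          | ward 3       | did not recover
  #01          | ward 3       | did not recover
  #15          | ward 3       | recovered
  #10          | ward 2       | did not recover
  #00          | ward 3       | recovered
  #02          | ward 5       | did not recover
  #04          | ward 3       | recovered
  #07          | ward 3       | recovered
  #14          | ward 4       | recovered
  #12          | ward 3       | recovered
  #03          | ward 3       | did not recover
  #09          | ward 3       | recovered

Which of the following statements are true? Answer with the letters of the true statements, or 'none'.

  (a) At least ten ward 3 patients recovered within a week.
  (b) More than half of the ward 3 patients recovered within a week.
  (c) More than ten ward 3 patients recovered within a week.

|A| = 12, |A ∩ B| = 9, |A ∖ B| = 3.
(a) |A ∩ B| ≥ 10: fails.
(b) |A ∩ B| > |A ∖ B|: holds.
(c) |A ∩ B| > 10: fails.

(b)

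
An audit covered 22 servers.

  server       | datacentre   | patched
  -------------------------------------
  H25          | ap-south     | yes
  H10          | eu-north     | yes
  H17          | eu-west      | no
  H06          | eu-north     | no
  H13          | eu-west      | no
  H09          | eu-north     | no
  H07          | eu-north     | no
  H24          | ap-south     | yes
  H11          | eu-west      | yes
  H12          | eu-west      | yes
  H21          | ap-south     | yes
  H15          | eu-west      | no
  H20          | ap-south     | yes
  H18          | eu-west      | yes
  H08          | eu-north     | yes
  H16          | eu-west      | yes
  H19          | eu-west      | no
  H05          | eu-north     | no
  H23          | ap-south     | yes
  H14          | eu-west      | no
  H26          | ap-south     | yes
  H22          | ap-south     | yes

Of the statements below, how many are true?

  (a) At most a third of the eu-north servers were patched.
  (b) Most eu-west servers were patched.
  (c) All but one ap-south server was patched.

(a) eu-north: |A| = 6, |A ∩ B| = 2; needs |A ∩ B| / |A| ≤ 1/3 — true.
(b) eu-west: |A| = 9, |A ∩ B| = 4; needs |A ∩ B| > |A ∖ B| — false.
(c) ap-south: |A| = 7, |A ∩ B| = 7; needs |A ∖ B| = 1 — false.

1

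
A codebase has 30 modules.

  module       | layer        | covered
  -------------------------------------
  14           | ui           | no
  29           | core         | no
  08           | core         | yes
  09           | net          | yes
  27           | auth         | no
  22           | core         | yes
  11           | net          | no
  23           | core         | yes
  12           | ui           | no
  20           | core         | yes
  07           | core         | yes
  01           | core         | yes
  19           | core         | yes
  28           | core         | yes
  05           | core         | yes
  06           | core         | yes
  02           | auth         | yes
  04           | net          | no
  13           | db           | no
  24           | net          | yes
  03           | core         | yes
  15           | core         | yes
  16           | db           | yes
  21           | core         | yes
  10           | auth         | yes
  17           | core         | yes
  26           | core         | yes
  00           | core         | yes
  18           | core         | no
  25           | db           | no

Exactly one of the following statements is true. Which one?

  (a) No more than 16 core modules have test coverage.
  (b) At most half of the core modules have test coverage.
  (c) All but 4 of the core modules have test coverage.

|A| = 18, |A ∩ B| = 16, |A ∖ B| = 2.
(a) requires |A ∩ B| ≤ 16: true.
(b) requires |A ∩ B| ≤ |A ∖ B|: false.
(c) requires |A ∖ B| = 4: false.

(a)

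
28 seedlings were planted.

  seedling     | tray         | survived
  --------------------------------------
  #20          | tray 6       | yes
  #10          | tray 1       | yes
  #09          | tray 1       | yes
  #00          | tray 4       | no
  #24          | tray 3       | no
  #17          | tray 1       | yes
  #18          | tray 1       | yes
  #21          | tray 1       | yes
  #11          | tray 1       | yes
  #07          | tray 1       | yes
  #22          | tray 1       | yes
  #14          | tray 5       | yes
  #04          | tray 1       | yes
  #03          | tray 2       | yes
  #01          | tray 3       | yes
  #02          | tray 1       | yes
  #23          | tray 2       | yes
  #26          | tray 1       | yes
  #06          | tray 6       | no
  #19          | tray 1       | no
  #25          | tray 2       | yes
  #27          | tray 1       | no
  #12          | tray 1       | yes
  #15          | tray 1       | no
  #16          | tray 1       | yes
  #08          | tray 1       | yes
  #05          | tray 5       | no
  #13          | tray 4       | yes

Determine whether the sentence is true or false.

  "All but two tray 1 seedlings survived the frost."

The determiner here denotes the relation: |A ∖ B| = 2.
|A| = 17, |A ∩ B| = 14, |A ∖ B| = 3.
|A ∖ B| = 3, so the statement is false.

False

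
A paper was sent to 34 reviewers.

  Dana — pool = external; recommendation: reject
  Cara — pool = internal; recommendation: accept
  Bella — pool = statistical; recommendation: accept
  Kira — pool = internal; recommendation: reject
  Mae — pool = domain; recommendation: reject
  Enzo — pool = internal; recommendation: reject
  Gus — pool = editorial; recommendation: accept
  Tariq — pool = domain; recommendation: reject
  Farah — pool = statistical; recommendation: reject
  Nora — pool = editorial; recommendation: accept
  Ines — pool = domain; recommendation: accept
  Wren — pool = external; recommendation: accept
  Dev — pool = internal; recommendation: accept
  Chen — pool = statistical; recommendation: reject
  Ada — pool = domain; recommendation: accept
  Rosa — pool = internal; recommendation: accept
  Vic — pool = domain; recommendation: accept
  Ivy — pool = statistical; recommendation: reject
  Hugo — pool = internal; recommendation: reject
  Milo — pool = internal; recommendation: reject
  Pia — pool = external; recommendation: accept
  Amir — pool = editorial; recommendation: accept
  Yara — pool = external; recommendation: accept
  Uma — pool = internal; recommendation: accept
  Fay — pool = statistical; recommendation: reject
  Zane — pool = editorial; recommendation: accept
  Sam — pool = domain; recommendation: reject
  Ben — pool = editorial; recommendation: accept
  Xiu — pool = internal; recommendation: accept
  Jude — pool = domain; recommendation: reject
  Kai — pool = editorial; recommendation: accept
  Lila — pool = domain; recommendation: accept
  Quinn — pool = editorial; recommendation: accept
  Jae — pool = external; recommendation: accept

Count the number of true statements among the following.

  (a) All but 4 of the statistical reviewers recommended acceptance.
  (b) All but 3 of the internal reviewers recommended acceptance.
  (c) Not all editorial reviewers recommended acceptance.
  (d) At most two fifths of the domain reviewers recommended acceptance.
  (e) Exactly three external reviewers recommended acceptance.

(a) statistical: |A| = 5, |A ∩ B| = 1; needs |A ∖ B| = 4 — true.
(b) internal: |A| = 9, |A ∩ B| = 5; needs |A ∖ B| = 3 — false.
(c) editorial: |A| = 7, |A ∩ B| = 7; needs A ⊄ B (|A ∖ B| ≥ 1) — false.
(d) domain: |A| = 8, |A ∩ B| = 4; needs |A ∩ B| / |A| ≤ 2/5 — false.
(e) external: |A| = 5, |A ∩ B| = 4; needs |A ∩ B| = 3 — false.

1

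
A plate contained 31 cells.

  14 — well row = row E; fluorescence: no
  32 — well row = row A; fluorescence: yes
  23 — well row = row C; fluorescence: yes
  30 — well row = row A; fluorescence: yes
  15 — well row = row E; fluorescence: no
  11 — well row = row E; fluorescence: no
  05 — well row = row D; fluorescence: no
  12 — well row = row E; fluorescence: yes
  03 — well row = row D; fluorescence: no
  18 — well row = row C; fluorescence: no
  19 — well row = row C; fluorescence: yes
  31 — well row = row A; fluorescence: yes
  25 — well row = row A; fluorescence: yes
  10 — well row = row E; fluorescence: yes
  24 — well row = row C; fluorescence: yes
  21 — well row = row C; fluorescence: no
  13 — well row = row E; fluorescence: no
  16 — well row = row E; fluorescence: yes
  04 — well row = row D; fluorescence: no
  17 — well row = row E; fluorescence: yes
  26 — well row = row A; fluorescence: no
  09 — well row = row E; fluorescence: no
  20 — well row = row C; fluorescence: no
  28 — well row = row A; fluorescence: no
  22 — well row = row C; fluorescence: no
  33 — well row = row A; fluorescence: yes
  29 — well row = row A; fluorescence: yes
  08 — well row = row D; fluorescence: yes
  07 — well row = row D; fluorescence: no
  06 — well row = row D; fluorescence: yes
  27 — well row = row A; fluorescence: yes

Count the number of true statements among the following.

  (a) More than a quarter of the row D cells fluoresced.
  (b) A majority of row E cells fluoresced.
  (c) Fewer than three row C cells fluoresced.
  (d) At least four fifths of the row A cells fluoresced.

1

(a) row D: |A| = 6, |A ∩ B| = 2; needs |A ∩ B| / |A| > 1/4 — true.
(b) row E: |A| = 9, |A ∩ B| = 4; needs |A ∩ B| > |A ∖ B| — false.
(c) row C: |A| = 7, |A ∩ B| = 3; needs |A ∩ B| < 3 — false.
(d) row A: |A| = 9, |A ∩ B| = 7; needs |A ∩ B| / |A| ≥ 4/5 — false.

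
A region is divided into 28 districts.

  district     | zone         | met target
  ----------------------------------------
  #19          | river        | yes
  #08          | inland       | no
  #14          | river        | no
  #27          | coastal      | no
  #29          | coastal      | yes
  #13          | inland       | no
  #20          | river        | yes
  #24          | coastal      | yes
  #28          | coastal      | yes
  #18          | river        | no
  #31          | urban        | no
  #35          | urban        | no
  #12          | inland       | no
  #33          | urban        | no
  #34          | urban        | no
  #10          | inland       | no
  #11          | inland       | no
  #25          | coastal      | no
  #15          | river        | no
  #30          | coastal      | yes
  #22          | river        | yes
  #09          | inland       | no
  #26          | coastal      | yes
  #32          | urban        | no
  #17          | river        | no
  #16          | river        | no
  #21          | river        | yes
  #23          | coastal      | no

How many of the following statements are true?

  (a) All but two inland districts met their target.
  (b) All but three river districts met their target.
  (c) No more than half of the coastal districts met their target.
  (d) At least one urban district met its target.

0

(a) inland: |A| = 6, |A ∩ B| = 0; needs |A ∖ B| = 2 — false.
(b) river: |A| = 9, |A ∩ B| = 4; needs |A ∖ B| = 3 — false.
(c) coastal: |A| = 8, |A ∩ B| = 5; needs |A ∩ B| ≤ |A ∖ B| — false.
(d) urban: |A| = 5, |A ∩ B| = 0; needs A ∩ B ≠ ∅ (|A ∩ B| ≥ 1) — false.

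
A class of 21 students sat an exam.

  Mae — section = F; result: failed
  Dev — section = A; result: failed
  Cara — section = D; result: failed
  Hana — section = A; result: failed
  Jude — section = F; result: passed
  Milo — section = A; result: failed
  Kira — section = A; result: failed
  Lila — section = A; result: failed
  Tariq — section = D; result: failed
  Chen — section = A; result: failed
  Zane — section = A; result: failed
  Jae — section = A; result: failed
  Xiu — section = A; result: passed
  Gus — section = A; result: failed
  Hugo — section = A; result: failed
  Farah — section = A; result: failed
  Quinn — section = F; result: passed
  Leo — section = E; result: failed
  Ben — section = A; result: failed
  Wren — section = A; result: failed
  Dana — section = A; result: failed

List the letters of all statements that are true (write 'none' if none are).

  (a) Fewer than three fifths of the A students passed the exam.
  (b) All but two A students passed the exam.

|A| = 15, |A ∩ B| = 1, |A ∖ B| = 14.
(a) |A ∩ B| / |A| < 3/5: holds.
(b) |A ∖ B| = 2: fails.

(a)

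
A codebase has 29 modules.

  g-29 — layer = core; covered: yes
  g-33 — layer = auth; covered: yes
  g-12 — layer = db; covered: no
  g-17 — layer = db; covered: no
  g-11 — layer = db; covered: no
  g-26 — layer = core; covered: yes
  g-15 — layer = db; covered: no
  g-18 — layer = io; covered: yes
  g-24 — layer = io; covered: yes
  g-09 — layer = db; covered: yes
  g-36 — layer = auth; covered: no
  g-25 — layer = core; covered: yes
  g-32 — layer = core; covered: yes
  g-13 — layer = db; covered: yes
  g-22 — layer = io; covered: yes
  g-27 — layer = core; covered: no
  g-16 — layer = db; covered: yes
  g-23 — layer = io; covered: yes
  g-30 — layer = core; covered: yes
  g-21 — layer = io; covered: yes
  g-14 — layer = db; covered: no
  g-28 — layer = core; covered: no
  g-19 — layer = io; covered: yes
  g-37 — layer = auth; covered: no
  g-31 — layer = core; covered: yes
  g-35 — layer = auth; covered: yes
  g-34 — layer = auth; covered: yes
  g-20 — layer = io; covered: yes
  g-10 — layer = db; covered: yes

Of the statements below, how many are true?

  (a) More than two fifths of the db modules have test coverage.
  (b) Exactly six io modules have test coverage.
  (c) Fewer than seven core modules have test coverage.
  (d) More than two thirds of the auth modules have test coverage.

(a) db: |A| = 9, |A ∩ B| = 4; needs |A ∩ B| / |A| > 2/5 — true.
(b) io: |A| = 7, |A ∩ B| = 7; needs |A ∩ B| = 6 — false.
(c) core: |A| = 8, |A ∩ B| = 6; needs |A ∩ B| < 7 — true.
(d) auth: |A| = 5, |A ∩ B| = 3; needs |A ∩ B| / |A| > 2/3 — false.

2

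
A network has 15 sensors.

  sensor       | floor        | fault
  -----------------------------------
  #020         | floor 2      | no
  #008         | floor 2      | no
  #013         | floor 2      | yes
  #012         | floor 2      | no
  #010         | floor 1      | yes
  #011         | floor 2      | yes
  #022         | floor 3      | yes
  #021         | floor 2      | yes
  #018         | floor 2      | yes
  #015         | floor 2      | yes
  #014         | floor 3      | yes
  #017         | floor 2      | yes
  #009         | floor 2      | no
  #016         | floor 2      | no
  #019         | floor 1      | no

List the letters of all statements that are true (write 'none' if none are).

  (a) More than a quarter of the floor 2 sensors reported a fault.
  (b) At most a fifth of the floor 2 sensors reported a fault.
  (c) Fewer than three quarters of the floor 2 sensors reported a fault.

|A| = 11, |A ∩ B| = 6, |A ∖ B| = 5.
(a) |A ∩ B| / |A| > 1/4: holds.
(b) |A ∩ B| / |A| ≤ 1/5: fails.
(c) |A ∩ B| / |A| < 3/4: holds.

(a), (c)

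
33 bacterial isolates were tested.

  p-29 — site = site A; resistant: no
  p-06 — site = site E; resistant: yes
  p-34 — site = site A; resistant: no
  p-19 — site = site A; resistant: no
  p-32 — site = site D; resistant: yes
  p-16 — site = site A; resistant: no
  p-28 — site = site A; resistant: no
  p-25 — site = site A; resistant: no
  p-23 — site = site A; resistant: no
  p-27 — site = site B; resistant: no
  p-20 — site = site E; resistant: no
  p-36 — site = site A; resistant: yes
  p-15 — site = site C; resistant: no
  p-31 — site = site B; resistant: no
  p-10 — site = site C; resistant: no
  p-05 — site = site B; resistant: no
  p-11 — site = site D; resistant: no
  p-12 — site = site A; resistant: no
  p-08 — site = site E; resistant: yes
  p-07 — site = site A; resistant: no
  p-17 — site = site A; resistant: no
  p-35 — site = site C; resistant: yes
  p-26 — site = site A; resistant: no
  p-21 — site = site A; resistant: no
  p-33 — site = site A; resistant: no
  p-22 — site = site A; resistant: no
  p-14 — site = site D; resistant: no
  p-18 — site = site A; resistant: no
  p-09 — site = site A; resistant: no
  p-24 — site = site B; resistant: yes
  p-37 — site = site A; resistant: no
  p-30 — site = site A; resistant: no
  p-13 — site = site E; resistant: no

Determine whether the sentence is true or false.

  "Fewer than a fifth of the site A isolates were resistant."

True

'Fewer than a fifth of the site A isolates were resistant' holds iff |A ∩ B| / |A| < 1/5.
|A| = 19, |A ∩ B| = 1, |A ∖ B| = 18.
|A ∩ B|/|A| = 1/19, so the statement is true.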